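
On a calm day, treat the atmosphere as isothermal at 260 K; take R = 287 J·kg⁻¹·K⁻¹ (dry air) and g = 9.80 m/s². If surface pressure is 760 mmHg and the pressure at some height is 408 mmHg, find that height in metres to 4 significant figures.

z ≈ 4736 m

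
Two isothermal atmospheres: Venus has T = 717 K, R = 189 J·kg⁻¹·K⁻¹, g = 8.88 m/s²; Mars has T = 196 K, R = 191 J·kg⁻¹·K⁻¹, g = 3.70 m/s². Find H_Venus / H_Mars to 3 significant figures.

H_Venus/H_Mars ≈ 1.51

H = RT/g for each body.
H_Venus = 189 × 717 / 8.88 = 15260 m.
H_Mars = 191 × 196 / 3.70 = 10118 m.
H_Venus/H_Mars = 15260/10118 = 1.5082.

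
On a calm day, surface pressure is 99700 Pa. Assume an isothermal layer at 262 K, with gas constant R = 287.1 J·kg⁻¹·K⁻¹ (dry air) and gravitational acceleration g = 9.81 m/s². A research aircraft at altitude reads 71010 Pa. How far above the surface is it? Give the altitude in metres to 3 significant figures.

Scale height: H = RT/g = 287.1 × 262 / 9.81 = 7667.7 m.
Invert the barometric formula: z = H ln(P₀/P).
P₀/P = 99700/71010 = 1.4040; ln(1.4040) = 0.33933.
z = 7667.7 × 0.33933 = 2601.9 m.

z ≈ 2600 m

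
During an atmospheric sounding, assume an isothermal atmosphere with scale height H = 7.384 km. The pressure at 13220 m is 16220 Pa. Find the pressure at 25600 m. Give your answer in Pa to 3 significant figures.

P ≈ 3030 Pa

Between two levels, P₂ = P₁ exp(−Δz/H) with Δz = z₂ − z₁.
Δz = 25600 − 13220 = 12380 m; Δz/H = 12380/7384.0 = 1.6766.
P₂ = 16220 × exp(−1.6766) = 16220 × 0.18701 = 3033.3 Pa.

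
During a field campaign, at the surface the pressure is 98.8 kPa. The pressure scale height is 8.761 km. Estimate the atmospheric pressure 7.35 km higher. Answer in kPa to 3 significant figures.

Barometric formula: P = P₀ exp(−z/H).
z/H = 7350.0/8761.0 = 0.83895; exp(−0.83895) = 0.43216.
P = 98.8 × 0.43216 = 42.697 kPa.

P ≈ 42.7 kPa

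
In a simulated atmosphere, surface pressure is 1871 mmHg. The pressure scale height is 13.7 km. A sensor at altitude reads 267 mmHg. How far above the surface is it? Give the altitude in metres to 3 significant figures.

z ≈ 26700 m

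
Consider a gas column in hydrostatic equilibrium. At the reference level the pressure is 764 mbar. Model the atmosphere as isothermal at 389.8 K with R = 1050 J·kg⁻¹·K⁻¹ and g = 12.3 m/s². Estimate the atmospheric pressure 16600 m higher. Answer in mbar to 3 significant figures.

P ≈ 464 mbar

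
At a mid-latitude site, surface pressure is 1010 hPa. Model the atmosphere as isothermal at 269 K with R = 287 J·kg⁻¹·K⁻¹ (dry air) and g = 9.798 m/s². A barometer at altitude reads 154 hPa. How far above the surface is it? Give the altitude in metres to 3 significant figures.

z ≈ 14800 m

Scale height: H = RT/g = 287 × 269 / 9.798 = 7879.5 m.
Invert the barometric formula: z = H ln(P₀/P).
P₀/P = 1010/154 = 6.5584; ln(6.5584) = 1.8807.
z = 7879.5 × 1.8807 = 14819 m.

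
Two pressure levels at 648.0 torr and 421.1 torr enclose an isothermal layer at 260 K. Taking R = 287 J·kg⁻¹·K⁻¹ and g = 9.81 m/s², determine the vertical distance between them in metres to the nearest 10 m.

Δz ≈ 3280 m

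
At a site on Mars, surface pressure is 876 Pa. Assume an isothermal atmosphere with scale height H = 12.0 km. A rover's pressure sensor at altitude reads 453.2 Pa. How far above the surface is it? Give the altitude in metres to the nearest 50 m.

z ≈ 7900 m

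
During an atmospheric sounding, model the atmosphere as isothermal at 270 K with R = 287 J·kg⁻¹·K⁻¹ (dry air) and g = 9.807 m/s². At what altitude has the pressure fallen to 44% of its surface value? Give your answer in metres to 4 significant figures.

Scale height: H = RT/g = 287 × 270 / 9.807 = 7901.5 m.
Set P/P₀ = exp(−z/H) = 0.44, so z = −H ln(0.44).
−ln(0.44) = 0.82098; z = 7901.5 × 0.82098 = 6487.0 m.

z ≈ 6487 m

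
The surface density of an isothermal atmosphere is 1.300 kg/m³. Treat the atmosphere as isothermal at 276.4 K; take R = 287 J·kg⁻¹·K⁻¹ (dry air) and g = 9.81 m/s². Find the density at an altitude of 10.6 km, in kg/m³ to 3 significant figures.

Scale height: H = RT/g = 287 × 276.4 / 9.81 = 8086.3 m.
In an isothermal atmosphere, density decays like pressure: ρ = ρ₀ exp(−z/H).
z/H = 10600/8086.3 = 1.3109; exp(−1.3109) = 0.26958.
ρ = 1.300 × 0.26958 = 0.35045 kg/m³.

ρ ≈ 0.350 kg/m³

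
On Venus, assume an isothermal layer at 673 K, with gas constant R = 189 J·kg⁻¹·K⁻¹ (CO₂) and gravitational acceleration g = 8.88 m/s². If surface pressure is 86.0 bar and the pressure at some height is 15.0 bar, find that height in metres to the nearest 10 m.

z ≈ 25010 m

Scale height: H = RT/g = 189 × 673 / 8.88 = 14324 m.
Invert the barometric formula: z = H ln(P₀/P).
P₀/P = 86.0/15.0 = 5.7333; ln(5.7333) = 1.7463.
z = 14324 × 1.7463 = 25014 m.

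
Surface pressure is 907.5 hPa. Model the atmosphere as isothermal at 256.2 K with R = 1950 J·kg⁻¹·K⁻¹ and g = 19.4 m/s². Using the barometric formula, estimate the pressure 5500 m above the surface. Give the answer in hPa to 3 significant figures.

Scale height: H = RT/g = 1950 × 256.2 / 19.4 = 25752 m.
Barometric formula: P = P₀ exp(−z/H).
z/H = 5500.0/25752 = 0.21358; exp(−0.21358) = 0.80769.
P = 907.5 × 0.80769 = 732.98 hPa.

P ≈ 733 hPa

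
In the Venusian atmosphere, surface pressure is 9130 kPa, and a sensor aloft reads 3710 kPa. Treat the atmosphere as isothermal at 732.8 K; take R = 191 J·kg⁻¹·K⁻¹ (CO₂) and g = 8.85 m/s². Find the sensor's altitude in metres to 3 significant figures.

z ≈ 14200 m

Scale height: H = RT/g = 191 × 732.8 / 8.85 = 15815 m.
Invert the barometric formula: z = H ln(P₀/P).
P₀/P = 9130/3710 = 2.4609; ln(2.4609) = 0.90053.
z = 15815 × 0.90053 = 14242 m.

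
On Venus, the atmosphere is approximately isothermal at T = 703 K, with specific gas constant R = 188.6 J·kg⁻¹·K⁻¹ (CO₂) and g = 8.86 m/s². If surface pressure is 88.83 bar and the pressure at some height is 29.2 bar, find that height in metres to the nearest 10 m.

Scale height: H = RT/g = 188.6 × 703 / 8.86 = 14965 m.
Invert the barometric formula: z = H ln(P₀/P).
P₀/P = 88.83/29.2 = 3.0421; ln(3.0421) = 1.1125.
z = 14965 × 1.1125 = 16649 m.

z ≈ 16650 m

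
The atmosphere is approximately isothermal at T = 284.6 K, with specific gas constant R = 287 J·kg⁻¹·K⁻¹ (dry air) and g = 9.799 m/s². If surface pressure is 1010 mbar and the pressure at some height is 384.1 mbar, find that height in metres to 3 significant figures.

Scale height: H = RT/g = 287 × 284.6 / 9.799 = 8335.6 m.
Invert the barometric formula: z = H ln(P₀/P).
P₀/P = 1010/384.1 = 2.6295; ln(2.6295) = 0.96679.
z = 8335.6 × 0.96679 = 8058.8 m.

z ≈ 8060 m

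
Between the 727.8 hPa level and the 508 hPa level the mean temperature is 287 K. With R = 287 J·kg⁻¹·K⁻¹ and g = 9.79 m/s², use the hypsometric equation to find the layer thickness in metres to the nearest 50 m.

Hypsometric equation: Δz = (R T̄/g) ln(P₁/P₂).
R T̄/g = 287 × 287 / 9.79 = 8413.6 m.
ln(727.8/508) = ln(1.4327) = 0.35956.
Δz = 8413.6 × 0.35956 = 3025.2 m.

Δz ≈ 3050 m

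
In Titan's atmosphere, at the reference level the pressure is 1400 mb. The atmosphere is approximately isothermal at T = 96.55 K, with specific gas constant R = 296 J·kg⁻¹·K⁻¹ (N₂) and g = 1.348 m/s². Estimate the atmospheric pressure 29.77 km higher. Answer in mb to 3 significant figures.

P ≈ 344 mb

Scale height: H = RT/g = 296 × 96.55 / 1.348 = 21201 m.
Barometric formula: P = P₀ exp(−z/H).
z/H = 29770/21201 = 1.4042; exp(−1.4042) = 0.24556.
P = 1400 × 0.24556 = 343.78 mb.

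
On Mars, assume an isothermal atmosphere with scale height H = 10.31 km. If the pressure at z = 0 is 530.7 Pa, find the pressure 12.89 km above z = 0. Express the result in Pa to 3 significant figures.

P ≈ 152 Pa

Barometric formula: P = P₀ exp(−z/H).
z/H = 12890/10310 = 1.2502; exp(−1.2502) = 0.28645.
P = 530.7 × 0.28645 = 152.02 Pa.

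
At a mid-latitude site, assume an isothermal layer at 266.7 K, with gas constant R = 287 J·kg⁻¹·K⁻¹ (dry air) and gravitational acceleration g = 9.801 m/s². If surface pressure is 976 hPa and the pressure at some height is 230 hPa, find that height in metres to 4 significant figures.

Scale height: H = RT/g = 287 × 266.7 / 9.801 = 7809.7 m.
Invert the barometric formula: z = H ln(P₀/P).
P₀/P = 976/230 = 4.2435; ln(4.2435) = 1.4454.
z = 7809.7 × 1.4454 = 11288 m.

z ≈ 11290 m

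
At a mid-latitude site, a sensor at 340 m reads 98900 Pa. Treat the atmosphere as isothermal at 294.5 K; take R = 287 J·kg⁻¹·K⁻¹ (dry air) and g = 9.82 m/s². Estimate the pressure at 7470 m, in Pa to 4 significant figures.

P ≈ 43190 Pa

Scale height: H = RT/g = 287 × 294.5 / 9.82 = 8607.1 m.
Between two levels, P₂ = P₁ exp(−Δz/H) with Δz = z₂ − z₁.
Δz = 7470.0 − 340.00 = 7130.0 m; Δz/H = 7130.0/8607.1 = 0.82839.
P₂ = 98900 × exp(−0.82839) = 98900 × 0.43675 = 43195 Pa.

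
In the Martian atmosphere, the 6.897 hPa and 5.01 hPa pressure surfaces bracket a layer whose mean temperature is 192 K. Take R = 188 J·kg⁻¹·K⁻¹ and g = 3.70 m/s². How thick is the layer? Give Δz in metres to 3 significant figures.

Δz ≈ 3120 m

Hypsometric equation: Δz = (R T̄/g) ln(P₁/P₂).
R T̄/g = 188 × 192 / 3.70 = 9755.7 m.
ln(6.897/5.01) = ln(1.3766) = 0.31962.
Δz = 9755.7 × 0.31962 = 3118.1 m.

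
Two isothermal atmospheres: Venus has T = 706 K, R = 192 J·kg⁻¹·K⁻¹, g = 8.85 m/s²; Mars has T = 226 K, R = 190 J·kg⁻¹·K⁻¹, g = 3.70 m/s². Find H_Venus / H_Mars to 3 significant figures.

H_Venus/H_Mars ≈ 1.32

H = RT/g for each body.
H_Venus = 192 × 706 / 8.85 = 15317 m.
H_Mars = 190 × 226 / 3.70 = 11605 m.
H_Venus/H_Mars = 15317/11605 = 1.3199.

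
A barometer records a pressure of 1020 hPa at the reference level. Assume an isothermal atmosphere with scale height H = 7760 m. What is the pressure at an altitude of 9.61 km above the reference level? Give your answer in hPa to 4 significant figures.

P ≈ 295.6 hPa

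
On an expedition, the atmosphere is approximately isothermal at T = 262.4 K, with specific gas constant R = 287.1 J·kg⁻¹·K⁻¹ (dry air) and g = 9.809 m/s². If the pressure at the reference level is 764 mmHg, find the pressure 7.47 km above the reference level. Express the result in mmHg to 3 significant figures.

Scale height: H = RT/g = 287.1 × 262.4 / 9.809 = 7680.2 m.
Barometric formula: P = P₀ exp(−z/H).
z/H = 7470.0/7680.2 = 0.97263; exp(−0.97263) = 0.37809.
P = 764 × 0.37809 = 288.86 mmHg.

P ≈ 289 mmHg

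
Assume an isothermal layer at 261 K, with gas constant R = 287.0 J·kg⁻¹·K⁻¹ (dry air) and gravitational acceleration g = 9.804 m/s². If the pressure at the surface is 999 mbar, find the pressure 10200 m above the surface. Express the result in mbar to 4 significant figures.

Scale height: H = RT/g = 287.0 × 261 / 9.804 = 7640.5 m.
Barometric formula: P = P₀ exp(−z/H).
z/H = 10200/7640.5 = 1.3350; exp(−1.3350) = 0.26316.
P = 999 × 0.26316 = 262.90 mbar.

P ≈ 262.9 mbar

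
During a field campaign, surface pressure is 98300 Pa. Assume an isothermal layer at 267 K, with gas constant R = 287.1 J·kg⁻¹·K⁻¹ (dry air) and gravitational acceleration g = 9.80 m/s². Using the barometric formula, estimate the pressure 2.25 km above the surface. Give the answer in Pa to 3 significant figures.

P ≈ 73700 Pa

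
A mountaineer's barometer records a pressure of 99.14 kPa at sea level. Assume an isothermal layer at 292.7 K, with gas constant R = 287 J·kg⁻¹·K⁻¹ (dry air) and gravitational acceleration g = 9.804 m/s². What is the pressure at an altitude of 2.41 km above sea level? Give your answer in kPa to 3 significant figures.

Scale height: H = RT/g = 287 × 292.7 / 9.804 = 8568.4 m.
Barometric formula: P = P₀ exp(−z/H).
z/H = 2410.0/8568.4 = 0.28127; exp(−0.28127) = 0.75482.
P = 99.14 × 0.75482 = 74.833 kPa.

P ≈ 74.8 kPa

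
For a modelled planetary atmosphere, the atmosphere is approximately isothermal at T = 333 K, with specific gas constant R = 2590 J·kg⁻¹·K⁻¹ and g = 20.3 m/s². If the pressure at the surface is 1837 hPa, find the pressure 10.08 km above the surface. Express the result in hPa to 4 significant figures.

Scale height: H = RT/g = 2590 × 333 / 20.3 = 42486 m.
Barometric formula: P = P₀ exp(−z/H).
z/H = 10080/42486 = 0.23725; exp(−0.23725) = 0.78879.
P = 1837 × 0.78879 = 1449.0 hPa.

P ≈ 1449 hPa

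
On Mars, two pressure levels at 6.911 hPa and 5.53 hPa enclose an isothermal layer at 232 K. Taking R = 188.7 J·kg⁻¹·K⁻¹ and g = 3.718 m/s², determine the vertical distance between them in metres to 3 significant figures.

Hypsometric equation: Δz = (R T̄/g) ln(P₁/P₂).
R T̄/g = 188.7 × 232 / 3.718 = 11775 m.
ln(6.911/5.53) = ln(1.2497) = 0.22290.
Δz = 11775 × 0.22290 = 2624.6 m.

Δz ≈ 2620 m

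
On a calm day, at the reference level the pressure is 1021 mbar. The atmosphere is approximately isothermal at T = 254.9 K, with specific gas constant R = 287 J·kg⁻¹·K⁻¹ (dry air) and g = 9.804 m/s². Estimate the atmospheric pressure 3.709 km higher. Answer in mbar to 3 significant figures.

Scale height: H = RT/g = 287 × 254.9 / 9.804 = 7461.9 m.
Barometric formula: P = P₀ exp(−z/H).
z/H = 3709.0/7461.9 = 0.49706; exp(−0.49706) = 0.60832.
P = 1021 × 0.60832 = 621.09 mbar.

P ≈ 621 mbar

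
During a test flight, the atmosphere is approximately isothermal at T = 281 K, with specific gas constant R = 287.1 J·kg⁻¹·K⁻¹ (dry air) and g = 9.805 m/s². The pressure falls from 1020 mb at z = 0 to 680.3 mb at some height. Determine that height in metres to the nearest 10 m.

Scale height: H = RT/g = 287.1 × 281 / 9.805 = 8228.0 m.
Invert the barometric formula: z = H ln(P₀/P).
P₀/P = 1020/680.3 = 1.4993; ln(1.4993) = 0.40500.
z = 8228.0 × 0.40500 = 3332.3 m.

z ≈ 3330 m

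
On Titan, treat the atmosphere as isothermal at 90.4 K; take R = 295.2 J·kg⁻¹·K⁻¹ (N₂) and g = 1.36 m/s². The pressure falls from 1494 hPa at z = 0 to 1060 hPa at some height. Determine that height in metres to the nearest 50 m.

z ≈ 6750 m

Scale height: H = RT/g = 295.2 × 90.4 / 1.36 = 19622 m.
Invert the barometric formula: z = H ln(P₀/P).
P₀/P = 1494/1060 = 1.4094; ln(1.4094) = 0.34316.
z = 19622 × 0.34316 = 6733.5 m.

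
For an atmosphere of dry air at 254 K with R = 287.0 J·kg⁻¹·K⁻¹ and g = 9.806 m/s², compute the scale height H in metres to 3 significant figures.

The scale height of an isothermal atmosphere is H = RT/g.
H = 287.0 × 254 / 9.806 = 72898/9.806 = 7434.0 m.

H ≈ 7430 m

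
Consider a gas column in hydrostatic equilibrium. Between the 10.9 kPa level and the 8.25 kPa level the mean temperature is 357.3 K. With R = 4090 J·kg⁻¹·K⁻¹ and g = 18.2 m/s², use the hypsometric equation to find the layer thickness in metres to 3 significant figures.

Δz ≈ 22400 m

Hypsometric equation: Δz = (R T̄/g) ln(P₁/P₂).
R T̄/g = 4090 × 357.3 / 18.2 = 80294 m.
ln(10.9/8.25) = ln(1.3212) = 0.27854.
Δz = 80294 × 0.27854 = 22365 m.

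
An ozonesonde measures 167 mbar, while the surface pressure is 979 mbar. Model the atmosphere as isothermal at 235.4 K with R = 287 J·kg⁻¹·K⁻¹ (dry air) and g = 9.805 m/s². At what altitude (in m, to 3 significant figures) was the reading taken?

Scale height: H = RT/g = 287 × 235.4 / 9.805 = 6890.3 m.
Invert the barometric formula: z = H ln(P₀/P).
P₀/P = 979/167 = 5.8623; ln(5.8623) = 1.7685.
z = 6890.3 × 1.7685 = 12185 m.

z ≈ 12200 m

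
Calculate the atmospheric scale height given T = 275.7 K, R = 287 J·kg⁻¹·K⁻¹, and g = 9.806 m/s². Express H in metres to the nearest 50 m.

The scale height of an isothermal atmosphere is H = RT/g.
H = 287 × 275.7 / 9.806 = 79126/9.806 = 8069.1 m.

H ≈ 8050 m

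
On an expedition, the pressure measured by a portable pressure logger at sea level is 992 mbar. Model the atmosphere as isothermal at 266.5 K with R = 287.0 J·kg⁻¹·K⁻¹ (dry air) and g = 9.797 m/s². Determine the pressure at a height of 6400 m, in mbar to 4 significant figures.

Scale height: H = RT/g = 287.0 × 266.5 / 9.797 = 7807.0 m.
Barometric formula: P = P₀ exp(−z/H).
z/H = 6400.0/7807.0 = 0.81978; exp(−0.81978) = 0.44053.
P = 992 × 0.44053 = 437.01 mbar.

P ≈ 437.0 mbar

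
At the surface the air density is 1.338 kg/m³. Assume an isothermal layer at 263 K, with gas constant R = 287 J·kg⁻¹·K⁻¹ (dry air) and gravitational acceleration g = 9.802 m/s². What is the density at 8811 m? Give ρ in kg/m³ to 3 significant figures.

Scale height: H = RT/g = 287 × 263 / 9.802 = 7700.6 m.
In an isothermal atmosphere, density decays like pressure: ρ = ρ₀ exp(−z/H).
z/H = 8811.0/7700.6 = 1.1442; exp(−1.1442) = 0.31848.
ρ = 1.338 × 0.31848 = 0.42613 kg/m³.

ρ ≈ 0.426 kg/m³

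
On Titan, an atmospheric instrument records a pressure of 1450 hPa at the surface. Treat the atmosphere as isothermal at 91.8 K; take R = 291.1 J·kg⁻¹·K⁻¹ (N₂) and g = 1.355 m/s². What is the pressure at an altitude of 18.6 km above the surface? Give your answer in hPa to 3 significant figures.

P ≈ 565 hPa

Scale height: H = RT/g = 291.1 × 91.8 / 1.355 = 19722 m.
Barometric formula: P = P₀ exp(−z/H).
z/H = 18600/19722 = 0.94311; exp(−0.94311) = 0.38941.
P = 1450 × 0.38941 = 564.64 hPa.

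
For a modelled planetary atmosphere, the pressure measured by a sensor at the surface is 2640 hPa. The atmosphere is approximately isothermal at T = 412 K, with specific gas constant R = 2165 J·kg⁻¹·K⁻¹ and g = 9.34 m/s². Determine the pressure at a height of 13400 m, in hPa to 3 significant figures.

Scale height: H = RT/g = 2165 × 412 / 9.34 = 95501 m.
Barometric formula: P = P₀ exp(−z/H).
z/H = 13400/95501 = 0.14031; exp(−0.14031) = 0.86909.
P = 2640 × 0.86909 = 2294.4 hPa.

P ≈ 2290 hPa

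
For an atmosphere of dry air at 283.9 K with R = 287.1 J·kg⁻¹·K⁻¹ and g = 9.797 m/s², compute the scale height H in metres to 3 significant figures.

The scale height of an isothermal atmosphere is H = RT/g.
H = 287.1 × 283.9 / 9.797 = 81508/9.797 = 8319.7 m.

H ≈ 8320 m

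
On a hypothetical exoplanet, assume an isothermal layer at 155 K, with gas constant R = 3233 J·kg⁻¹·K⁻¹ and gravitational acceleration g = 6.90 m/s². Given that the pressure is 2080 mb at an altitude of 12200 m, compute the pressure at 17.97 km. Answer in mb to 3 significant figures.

P ≈ 1920 mb

Scale height: H = RT/g = 3233 × 155 / 6.90 = 72625 m.
Between two levels, P₂ = P₁ exp(−Δz/H) with Δz = z₂ − z₁.
Δz = 17970 − 12200 = 5770.0 m; Δz/H = 5770.0/72625 = 0.079449.
P₂ = 2080 × exp(−0.079449) = 2080 × 0.92363 = 1921.2 mb.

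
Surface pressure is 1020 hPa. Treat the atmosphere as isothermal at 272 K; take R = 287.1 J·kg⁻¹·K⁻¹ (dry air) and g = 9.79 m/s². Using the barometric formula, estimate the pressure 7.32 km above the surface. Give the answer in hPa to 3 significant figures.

P ≈ 407 hPa

Scale height: H = RT/g = 287.1 × 272 / 9.79 = 7976.6 m.
Barometric formula: P = P₀ exp(−z/H).
z/H = 7320.0/7976.6 = 0.91768; exp(−0.91768) = 0.39944.
P = 1020 × 0.39944 = 407.43 hPa.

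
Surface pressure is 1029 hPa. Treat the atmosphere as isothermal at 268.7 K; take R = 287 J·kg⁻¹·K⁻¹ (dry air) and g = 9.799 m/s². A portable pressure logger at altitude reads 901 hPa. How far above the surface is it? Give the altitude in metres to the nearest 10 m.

Scale height: H = RT/g = 287 × 268.7 / 9.799 = 7869.9 m.
Invert the barometric formula: z = H ln(P₀/P).
P₀/P = 1029/901 = 1.1421; ln(1.1421) = 0.13287.
z = 7869.9 × 0.13287 = 1045.7 m.

z ≈ 1050 m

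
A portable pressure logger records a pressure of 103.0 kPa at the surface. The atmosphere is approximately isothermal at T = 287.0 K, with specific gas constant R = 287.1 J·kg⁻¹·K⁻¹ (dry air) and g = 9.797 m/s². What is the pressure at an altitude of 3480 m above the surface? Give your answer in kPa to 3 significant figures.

Scale height: H = RT/g = 287.1 × 287.0 / 9.797 = 8410.5 m.
Barometric formula: P = P₀ exp(−z/H).
z/H = 3480.0/8410.5 = 0.41377; exp(−0.41377) = 0.66115.
P = 103.0 × 0.66115 = 68.098 kPa.

P ≈ 68.1 kPa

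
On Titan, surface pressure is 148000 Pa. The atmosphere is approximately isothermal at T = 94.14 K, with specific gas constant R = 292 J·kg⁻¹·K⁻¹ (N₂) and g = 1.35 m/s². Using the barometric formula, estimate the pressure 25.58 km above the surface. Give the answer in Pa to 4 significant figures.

P ≈ 42140 Pa

Scale height: H = RT/g = 292 × 94.14 / 1.35 = 20362 m.
Barometric formula: P = P₀ exp(−z/H).
z/H = 25580/20362 = 1.2563; exp(−1.2563) = 0.28471.
P = 148000 × 0.28471 = 42137 Pa.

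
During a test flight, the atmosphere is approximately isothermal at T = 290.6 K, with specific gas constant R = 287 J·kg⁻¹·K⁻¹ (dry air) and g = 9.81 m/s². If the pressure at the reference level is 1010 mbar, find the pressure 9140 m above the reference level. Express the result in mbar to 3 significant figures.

P ≈ 345 mbar

Scale height: H = RT/g = 287 × 290.6 / 9.81 = 8501.8 m.
Barometric formula: P = P₀ exp(−z/H).
z/H = 9140.0/8501.8 = 1.0751; exp(−1.0751) = 0.34126.
P = 1010 × 0.34126 = 344.67 mbar.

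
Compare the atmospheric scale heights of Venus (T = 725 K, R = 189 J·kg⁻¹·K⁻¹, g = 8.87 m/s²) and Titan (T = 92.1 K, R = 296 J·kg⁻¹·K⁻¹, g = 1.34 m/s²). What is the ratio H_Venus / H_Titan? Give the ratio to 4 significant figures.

H_Venus/H_Titan ≈ 0.7593

H = RT/g for each body.
H_Venus = 189 × 725 / 8.87 = 15448 m.
H_Titan = 296 × 92.1 / 1.34 = 20344 m.
H_Venus/H_Titan = 15448/20344 = 0.75934.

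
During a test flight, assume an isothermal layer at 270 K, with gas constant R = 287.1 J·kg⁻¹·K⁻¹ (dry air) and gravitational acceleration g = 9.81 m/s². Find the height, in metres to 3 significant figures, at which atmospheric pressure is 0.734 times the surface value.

Scale height: H = RT/g = 287.1 × 270 / 9.81 = 7901.8 m.
Set P/P₀ = exp(−z/H) = 0.734, so z = −H ln(0.734).
−ln(0.734) = 0.30925; z = 7901.8 × 0.30925 = 2443.6 m.

z ≈ 2440 m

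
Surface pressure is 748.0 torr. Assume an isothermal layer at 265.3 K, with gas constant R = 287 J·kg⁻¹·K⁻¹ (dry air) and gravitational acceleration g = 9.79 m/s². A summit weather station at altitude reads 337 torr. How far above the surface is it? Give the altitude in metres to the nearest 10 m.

Scale height: H = RT/g = 287 × 265.3 / 9.79 = 7777.4 m.
Invert the barometric formula: z = H ln(P₀/P).
P₀/P = 748.0/337 = 2.2196; ln(2.2196) = 0.79733.
z = 7777.4 × 0.79733 = 6201.2 m.

z ≈ 6200 m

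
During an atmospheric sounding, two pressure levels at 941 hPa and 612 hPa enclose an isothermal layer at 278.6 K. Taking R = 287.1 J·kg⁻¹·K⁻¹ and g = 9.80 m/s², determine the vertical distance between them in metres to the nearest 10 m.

Hypsometric equation: Δz = (R T̄/g) ln(P₁/P₂).
R T̄/g = 287.1 × 278.6 / 9.80 = 8161.8 m.
ln(941/612) = ln(1.5376) = 0.43022.
Δz = 8161.8 × 0.43022 = 3511.4 m.

Δz ≈ 3510 m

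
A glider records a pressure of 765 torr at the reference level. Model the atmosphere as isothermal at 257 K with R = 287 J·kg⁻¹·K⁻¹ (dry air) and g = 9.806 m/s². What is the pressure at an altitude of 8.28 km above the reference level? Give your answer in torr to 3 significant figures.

P ≈ 254 torr

Scale height: H = RT/g = 287 × 257 / 9.806 = 7521.8 m.
Barometric formula: P = P₀ exp(−z/H).
z/H = 8280.0/7521.8 = 1.1008; exp(−1.1008) = 0.33260.
P = 765 × 0.33260 = 254.44 torr.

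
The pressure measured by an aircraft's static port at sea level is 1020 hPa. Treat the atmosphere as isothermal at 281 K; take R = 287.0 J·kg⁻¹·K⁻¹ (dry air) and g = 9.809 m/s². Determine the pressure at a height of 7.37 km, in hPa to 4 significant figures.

Scale height: H = RT/g = 287.0 × 281 / 9.809 = 8221.7 m.
Barometric formula: P = P₀ exp(−z/H).
z/H = 7370.0/8221.7 = 0.89641; exp(−0.89641) = 0.40803.
P = 1020 × 0.40803 = 416.19 hPa.

P ≈ 416.2 hPa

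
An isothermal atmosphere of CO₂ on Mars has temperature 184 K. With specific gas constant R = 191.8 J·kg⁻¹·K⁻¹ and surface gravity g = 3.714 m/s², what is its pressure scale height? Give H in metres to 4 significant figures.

The scale height of an isothermal atmosphere is H = RT/g.
H = 191.8 × 184 / 3.714 = 35291/3.714 = 9502.2 m.

H ≈ 9502 m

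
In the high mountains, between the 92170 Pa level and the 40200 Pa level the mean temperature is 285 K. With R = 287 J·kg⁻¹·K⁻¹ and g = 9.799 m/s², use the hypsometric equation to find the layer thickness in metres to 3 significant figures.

Hypsometric equation: Δz = (R T̄/g) ln(P₁/P₂).
R T̄/g = 287 × 285 / 9.799 = 8347.3 m.
ln(92170/40200) = ln(2.2928) = 0.82977.
Δz = 8347.3 × 0.82977 = 6926.3 m.

Δz ≈ 6930 m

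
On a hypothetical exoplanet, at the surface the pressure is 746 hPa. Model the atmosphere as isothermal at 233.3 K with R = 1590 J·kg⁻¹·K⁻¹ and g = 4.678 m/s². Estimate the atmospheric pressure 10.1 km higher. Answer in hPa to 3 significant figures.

P ≈ 657 hPa

Scale height: H = RT/g = 1590 × 233.3 / 4.678 = 79296 m.
Barometric formula: P = P₀ exp(−z/H).
z/H = 10100/79296 = 0.12737; exp(−0.12737) = 0.88041.
P = 746 × 0.88041 = 656.79 hPa.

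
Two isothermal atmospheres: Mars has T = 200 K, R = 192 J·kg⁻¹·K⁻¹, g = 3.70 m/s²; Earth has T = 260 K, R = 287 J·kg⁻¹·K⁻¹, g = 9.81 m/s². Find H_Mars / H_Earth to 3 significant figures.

H = RT/g for each body.
H_Mars = 192 × 200 / 3.70 = 10378 m.
H_Earth = 287 × 260 / 9.81 = 7606.5 m.
H_Mars/H_Earth = 10378/7606.5 = 1.3644.

H_Mars/H_Earth ≈ 1.36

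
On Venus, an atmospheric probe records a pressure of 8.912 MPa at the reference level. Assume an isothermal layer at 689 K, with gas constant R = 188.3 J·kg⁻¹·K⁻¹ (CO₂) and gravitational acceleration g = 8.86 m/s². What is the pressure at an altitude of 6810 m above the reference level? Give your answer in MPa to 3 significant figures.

P ≈ 5.60 MPa

Scale height: H = RT/g = 188.3 × 689 / 8.86 = 14643 m.
Barometric formula: P = P₀ exp(−z/H).
z/H = 6810.0/14643 = 0.46507; exp(−0.46507) = 0.62809.
P = 8.912 × 0.62809 = 5.5975 MPa.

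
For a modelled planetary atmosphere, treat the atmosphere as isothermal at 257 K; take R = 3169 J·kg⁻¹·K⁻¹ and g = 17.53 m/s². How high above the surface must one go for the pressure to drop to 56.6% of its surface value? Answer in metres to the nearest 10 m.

Scale height: H = RT/g = 3169 × 257 / 17.53 = 46459 m.
Set P/P₀ = exp(−z/H) = 0.566, so z = −H ln(0.566).
−ln(0.566) = 0.56916; z = 46459 × 0.56916 = 26443 m.

z ≈ 26440 m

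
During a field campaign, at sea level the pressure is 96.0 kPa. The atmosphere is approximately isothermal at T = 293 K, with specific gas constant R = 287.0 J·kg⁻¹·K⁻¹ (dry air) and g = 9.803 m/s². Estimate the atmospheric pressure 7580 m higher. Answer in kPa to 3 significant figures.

Scale height: H = RT/g = 287.0 × 293 / 9.803 = 8578.1 m.
Barometric formula: P = P₀ exp(−z/H).
z/H = 7580.0/8578.1 = 0.88365; exp(−0.88365) = 0.41327.
P = 96.0 × 0.41327 = 39.674 kPa.

P ≈ 39.7 kPa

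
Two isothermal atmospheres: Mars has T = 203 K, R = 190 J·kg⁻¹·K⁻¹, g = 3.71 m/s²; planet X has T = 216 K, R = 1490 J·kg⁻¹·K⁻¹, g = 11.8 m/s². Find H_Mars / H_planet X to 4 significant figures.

H_Mars/H_planet X ≈ 0.3812

H = RT/g for each body.
H_Mars = 190 × 203 / 3.71 = 10396 m.
H_planet X = 1490 × 216 / 11.8 = 27275 m.
H_Mars/H_planet X = 10396/27275 = 0.38115.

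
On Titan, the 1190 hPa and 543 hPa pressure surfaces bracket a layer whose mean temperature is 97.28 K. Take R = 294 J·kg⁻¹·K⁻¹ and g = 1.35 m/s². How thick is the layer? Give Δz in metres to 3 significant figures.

Hypsometric equation: Δz = (R T̄/g) ln(P₁/P₂).
R T̄/g = 294 × 97.28 / 1.35 = 21185 m.
ln(1190/543) = ln(2.1915) = 0.78459.
Δz = 21185 × 0.78459 = 16622 m.

Δz ≈ 16600 m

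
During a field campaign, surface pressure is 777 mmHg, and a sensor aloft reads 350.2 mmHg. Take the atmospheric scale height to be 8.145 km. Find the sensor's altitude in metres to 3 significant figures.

Invert the barometric formula: z = H ln(P₀/P).
P₀/P = 777/350.2 = 2.2187; ln(2.2187) = 0.79692.
z = 8145.0 × 0.79692 = 6490.9 m.

z ≈ 6490 m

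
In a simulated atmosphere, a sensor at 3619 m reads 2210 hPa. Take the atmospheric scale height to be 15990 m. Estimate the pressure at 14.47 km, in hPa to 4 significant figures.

Between two levels, P₂ = P₁ exp(−Δz/H) with Δz = z₂ − z₁.
Δz = 14470 − 3619.0 = 10851 m; Δz/H = 10851/15990 = 0.67861.
P₂ = 2210 × exp(−0.67861) = 2210 × 0.50732 = 1121.2 hPa.

P ≈ 1121 hPa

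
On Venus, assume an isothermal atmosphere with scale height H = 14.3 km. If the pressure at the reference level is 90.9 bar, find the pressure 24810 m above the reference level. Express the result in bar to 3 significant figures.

Barometric formula: P = P₀ exp(−z/H).
z/H = 24810/14300 = 1.7350; exp(−1.7350) = 0.17640.
P = 90.9 × 0.17640 = 16.035 bar.

P ≈ 16.0 bar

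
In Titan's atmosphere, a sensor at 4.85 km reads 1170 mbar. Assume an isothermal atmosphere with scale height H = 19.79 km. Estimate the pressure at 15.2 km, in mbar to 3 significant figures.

Between two levels, P₂ = P₁ exp(−Δz/H) with Δz = z₂ − z₁.
Δz = 15200 − 4850.0 = 10350 m; Δz/H = 10350/19790 = 0.52299.
P₂ = 1170 × exp(−0.52299) = 1170 × 0.59275 = 693.52 mbar.

P ≈ 694 mbar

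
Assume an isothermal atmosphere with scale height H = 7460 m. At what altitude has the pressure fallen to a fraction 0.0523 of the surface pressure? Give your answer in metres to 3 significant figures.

Set P/P₀ = exp(−z/H) = 0.0523, so z = −H ln(0.0523).
−ln(0.0523) = 2.9508; z = 7460.0 × 2.9508 = 22013 m.

z ≈ 22000 m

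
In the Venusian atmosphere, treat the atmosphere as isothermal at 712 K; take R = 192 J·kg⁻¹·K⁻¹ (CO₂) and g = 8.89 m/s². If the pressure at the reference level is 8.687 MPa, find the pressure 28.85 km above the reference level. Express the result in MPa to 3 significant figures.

P ≈ 1.33 MPa

Scale height: H = RT/g = 192 × 712 / 8.89 = 15377 m.
Barometric formula: P = P₀ exp(−z/H).
z/H = 28850/15377 = 1.8762; exp(−1.8762) = 0.15317.
P = 8.687 × 0.15317 = 1.3306 MPa.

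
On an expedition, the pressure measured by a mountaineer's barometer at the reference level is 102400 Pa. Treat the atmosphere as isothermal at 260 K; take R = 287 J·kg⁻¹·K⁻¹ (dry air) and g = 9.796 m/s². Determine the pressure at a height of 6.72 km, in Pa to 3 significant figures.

P ≈ 42400 Pa

Scale height: H = RT/g = 287 × 260 / 9.796 = 7617.4 m.
Barometric formula: P = P₀ exp(−z/H).
z/H = 6720.0/7617.4 = 0.88219; exp(−0.88219) = 0.41388.
P = 102400 × 0.41388 = 42381 Pa.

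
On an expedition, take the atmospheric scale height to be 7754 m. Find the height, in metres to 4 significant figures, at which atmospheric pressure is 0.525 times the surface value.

z ≈ 4996 m

Set P/P₀ = exp(−z/H) = 0.525, so z = −H ln(0.525).
−ln(0.525) = 0.64436; z = 7754.0 × 0.64436 = 4996.4 m.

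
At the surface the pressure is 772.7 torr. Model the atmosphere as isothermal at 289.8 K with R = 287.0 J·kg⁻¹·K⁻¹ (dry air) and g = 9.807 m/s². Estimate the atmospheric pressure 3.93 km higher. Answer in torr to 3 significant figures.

P ≈ 486 torr

Scale height: H = RT/g = 287.0 × 289.8 / 9.807 = 8480.9 m.
Barometric formula: P = P₀ exp(−z/H).
z/H = 3930.0/8480.9 = 0.46339; exp(−0.46339) = 0.62915.
P = 772.7 × 0.62915 = 486.14 torr.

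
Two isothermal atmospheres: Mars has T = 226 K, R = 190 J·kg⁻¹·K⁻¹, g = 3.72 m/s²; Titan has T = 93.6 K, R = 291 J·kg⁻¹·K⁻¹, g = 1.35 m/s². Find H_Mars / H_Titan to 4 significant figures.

H_Mars/H_Titan ≈ 0.5721

H = RT/g for each body.
H_Mars = 190 × 226 / 3.72 = 11543 m.
H_Titan = 291 × 93.6 / 1.35 = 20176 m.
H_Mars/H_Titan = 11543/20176 = 0.57212.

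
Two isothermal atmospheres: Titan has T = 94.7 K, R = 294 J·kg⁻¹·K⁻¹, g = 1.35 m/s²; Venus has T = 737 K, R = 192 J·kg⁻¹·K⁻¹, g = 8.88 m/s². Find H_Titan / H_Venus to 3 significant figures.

H = RT/g for each body.
H_Titan = 294 × 94.7 / 1.35 = 20624 m.
H_Venus = 192 × 737 / 8.88 = 15935 m.
H_Titan/H_Venus = 20624/15935 = 1.2943.

H_Titan/H_Venus ≈ 1.29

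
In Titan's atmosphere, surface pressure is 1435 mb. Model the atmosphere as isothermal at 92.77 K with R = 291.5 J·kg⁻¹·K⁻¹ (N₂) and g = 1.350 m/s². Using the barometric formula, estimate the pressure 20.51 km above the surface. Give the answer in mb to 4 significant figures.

Scale height: H = RT/g = 291.5 × 92.77 / 1.350 = 20031 m.
Barometric formula: P = P₀ exp(−z/H).
z/H = 20510/20031 = 1.0239; exp(−1.0239) = 0.35919.
P = 1435 × 0.35919 = 515.44 mb.

P ≈ 515.4 mb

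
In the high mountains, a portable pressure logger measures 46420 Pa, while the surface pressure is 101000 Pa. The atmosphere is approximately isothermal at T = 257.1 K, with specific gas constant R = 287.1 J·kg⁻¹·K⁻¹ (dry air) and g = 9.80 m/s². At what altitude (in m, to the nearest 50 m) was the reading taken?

Scale height: H = RT/g = 287.1 × 257.1 / 9.80 = 7532.0 m.
Invert the barometric formula: z = H ln(P₀/P).
P₀/P = 101000/46420 = 2.1758; ln(2.1758) = 0.77740.
z = 7532.0 × 0.77740 = 5855.4 m.

z ≈ 5850 m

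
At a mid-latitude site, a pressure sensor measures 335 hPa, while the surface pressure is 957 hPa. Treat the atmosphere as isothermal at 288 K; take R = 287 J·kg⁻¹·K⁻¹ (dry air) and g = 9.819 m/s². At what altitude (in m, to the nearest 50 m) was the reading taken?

Scale height: H = RT/g = 287 × 288 / 9.819 = 8418.0 m.
Invert the barometric formula: z = H ln(P₀/P).
P₀/P = 957/335 = 2.8567; ln(2.8567) = 1.0497.
z = 8418.0 × 1.0497 = 8836.4 m.

z ≈ 8850 m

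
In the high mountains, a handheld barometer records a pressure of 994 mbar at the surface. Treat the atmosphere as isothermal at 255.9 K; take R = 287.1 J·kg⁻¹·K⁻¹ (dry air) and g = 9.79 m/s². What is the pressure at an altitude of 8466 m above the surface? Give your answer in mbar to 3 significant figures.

Scale height: H = RT/g = 287.1 × 255.9 / 9.79 = 7504.5 m.
Barometric formula: P = P₀ exp(−z/H).
z/H = 8466.0/7504.5 = 1.1281; exp(−1.1281) = 0.32365.
P = 994 × 0.32365 = 321.71 mbar.

P ≈ 322 mbar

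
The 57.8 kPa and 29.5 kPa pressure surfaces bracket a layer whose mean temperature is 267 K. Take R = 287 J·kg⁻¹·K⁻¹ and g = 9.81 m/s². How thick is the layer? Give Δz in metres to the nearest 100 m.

Hypsometric equation: Δz = (R T̄/g) ln(P₁/P₂).
R T̄/g = 287 × 267 / 9.81 = 7811.3 m.
ln(57.8/29.5) = ln(1.9593) = 0.67259.
Δz = 7811.3 × 0.67259 = 5253.8 m.

Δz ≈ 5300 m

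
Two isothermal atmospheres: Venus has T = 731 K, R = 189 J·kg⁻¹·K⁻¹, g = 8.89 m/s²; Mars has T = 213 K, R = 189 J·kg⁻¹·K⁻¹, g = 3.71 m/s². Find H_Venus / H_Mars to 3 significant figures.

H = RT/g for each body.
H_Venus = 189 × 731 / 8.89 = 15541 m.
H_Mars = 189 × 213 / 3.71 = 10851 m.
H_Venus/H_Mars = 15541/10851 = 1.4322.

H_Venus/H_Mars ≈ 1.43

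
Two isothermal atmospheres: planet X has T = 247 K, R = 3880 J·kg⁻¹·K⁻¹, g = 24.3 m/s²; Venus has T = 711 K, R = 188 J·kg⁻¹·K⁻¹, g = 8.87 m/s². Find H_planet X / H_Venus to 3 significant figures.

H_planet X/H_Venus ≈ 2.62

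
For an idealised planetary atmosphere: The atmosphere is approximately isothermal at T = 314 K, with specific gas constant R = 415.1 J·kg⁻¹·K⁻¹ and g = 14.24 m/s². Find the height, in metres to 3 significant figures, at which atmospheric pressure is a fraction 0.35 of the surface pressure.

z ≈ 9610 m

Scale height: H = RT/g = 415.1 × 314 / 14.24 = 9153.2 m.
Set P/P₀ = exp(−z/H) = 0.35, so z = −H ln(0.35).
−ln(0.35) = 1.0498; z = 9153.2 × 1.0498 = 9609.0 m.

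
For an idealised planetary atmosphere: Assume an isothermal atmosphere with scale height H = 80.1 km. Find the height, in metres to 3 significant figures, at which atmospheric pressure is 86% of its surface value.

Set P/P₀ = exp(−z/H) = 0.86, so z = −H ln(0.86).
−ln(0.86) = 0.15082; z = 80100 × 0.15082 = 12081 m.

z ≈ 12100 m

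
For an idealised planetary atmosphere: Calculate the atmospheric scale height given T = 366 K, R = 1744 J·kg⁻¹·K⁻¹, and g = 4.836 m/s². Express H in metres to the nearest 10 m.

The scale height of an isothermal atmosphere is H = RT/g.
H = 1744 × 366 / 4.836 = 638300/4.836 = 131990 m.

H ≈ 131990 m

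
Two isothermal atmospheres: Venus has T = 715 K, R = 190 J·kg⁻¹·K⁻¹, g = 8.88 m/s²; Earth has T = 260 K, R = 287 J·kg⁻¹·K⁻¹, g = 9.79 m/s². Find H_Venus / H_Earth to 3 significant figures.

H = RT/g for each body.
H_Venus = 190 × 715 / 8.88 = 15298 m.
H_Earth = 287 × 260 / 9.79 = 7622.1 m.
H_Venus/H_Earth = 15298/7622.1 = 2.0071.

H_Venus/H_Earth ≈ 2.01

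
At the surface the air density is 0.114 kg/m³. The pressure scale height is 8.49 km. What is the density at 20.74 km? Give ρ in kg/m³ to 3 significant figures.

In an isothermal atmosphere, density decays like pressure: ρ = ρ₀ exp(−z/H).
z/H = 20740/8490.0 = 2.4429; exp(−2.4429) = 0.086908.
ρ = 0.114 × 0.086908 = 0.0099075 kg/m³.

ρ ≈ 0.00991 kg/m³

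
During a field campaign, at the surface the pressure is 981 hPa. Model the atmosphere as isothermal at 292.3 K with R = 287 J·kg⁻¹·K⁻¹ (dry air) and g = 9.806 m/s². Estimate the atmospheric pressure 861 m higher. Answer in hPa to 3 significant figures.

Scale height: H = RT/g = 287 × 292.3 / 9.806 = 8555.0 m.
Barometric formula: P = P₀ exp(−z/H).
z/H = 861.00/8555.0 = 0.10064; exp(−0.10064) = 0.90426.
P = 981 × 0.90426 = 887.08 hPa.

P ≈ 887 hPa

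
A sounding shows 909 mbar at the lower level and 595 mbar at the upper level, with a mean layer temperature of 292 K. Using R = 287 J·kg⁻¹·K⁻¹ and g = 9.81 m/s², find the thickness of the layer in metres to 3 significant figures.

Hypsometric equation: Δz = (R T̄/g) ln(P₁/P₂).
R T̄/g = 287 × 292 / 9.81 = 8542.7 m.
ln(909/595) = ln(1.5277) = 0.42376.
Δz = 8542.7 × 0.42376 = 3620.1 m.

Δz ≈ 3620 m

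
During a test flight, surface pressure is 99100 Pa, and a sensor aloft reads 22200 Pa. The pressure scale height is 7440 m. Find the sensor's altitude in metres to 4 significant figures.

Invert the barometric formula: z = H ln(P₀/P).
P₀/P = 99100/22200 = 4.4640; ln(4.4640) = 1.4960.
z = 7440.0 × 1.4960 = 11130 m.

z ≈ 11130 m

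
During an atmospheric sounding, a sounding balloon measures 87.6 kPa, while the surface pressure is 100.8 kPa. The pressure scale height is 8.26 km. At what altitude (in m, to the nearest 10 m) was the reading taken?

z ≈ 1160 m

Invert the barometric formula: z = H ln(P₀/P).
P₀/P = 100.8/87.6 = 1.1507; ln(1.1507) = 0.14037.
z = 8260.0 × 0.14037 = 1159.5 m.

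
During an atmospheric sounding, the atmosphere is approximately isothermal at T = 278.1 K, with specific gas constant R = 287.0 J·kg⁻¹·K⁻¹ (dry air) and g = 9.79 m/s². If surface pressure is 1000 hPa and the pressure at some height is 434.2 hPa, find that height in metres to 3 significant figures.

z ≈ 6800 m

Scale height: H = RT/g = 287.0 × 278.1 / 9.79 = 8152.7 m.
Invert the barometric formula: z = H ln(P₀/P).
P₀/P = 1000/434.2 = 2.3031; ln(2.3031) = 0.83426.
z = 8152.7 × 0.83426 = 6801.5 m.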